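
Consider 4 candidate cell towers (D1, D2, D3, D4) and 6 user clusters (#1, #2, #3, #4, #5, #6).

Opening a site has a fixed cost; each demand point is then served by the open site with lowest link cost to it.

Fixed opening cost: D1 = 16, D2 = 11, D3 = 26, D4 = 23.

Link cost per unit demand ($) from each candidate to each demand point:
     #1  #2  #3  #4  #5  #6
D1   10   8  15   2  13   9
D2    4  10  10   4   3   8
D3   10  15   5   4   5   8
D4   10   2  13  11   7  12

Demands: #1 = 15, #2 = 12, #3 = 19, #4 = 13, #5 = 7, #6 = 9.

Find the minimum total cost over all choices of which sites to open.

374

Open {D1, D2, D3, D4}: assign each demand point to its cheapest open site.
  #1→D2 15×4=60, #2→D4 12×2=24, #3→D3 19×5=95, #4→D1 13×2=26, #5→D2 7×3=21, #6→D2 9×8=72
  link cost 298, fixed 76 → total 374.
Compare {D2, D3, D4}: link cost 324 + fixed 60 = 384.
Compare {D1, D2, D3}: link cost 370 + fixed 53 = 423.
Compare {D1, D2, D4}: link cost 393 + fixed 50 = 443.
All other subsets cost ≥ 384. Minimum total cost: 374.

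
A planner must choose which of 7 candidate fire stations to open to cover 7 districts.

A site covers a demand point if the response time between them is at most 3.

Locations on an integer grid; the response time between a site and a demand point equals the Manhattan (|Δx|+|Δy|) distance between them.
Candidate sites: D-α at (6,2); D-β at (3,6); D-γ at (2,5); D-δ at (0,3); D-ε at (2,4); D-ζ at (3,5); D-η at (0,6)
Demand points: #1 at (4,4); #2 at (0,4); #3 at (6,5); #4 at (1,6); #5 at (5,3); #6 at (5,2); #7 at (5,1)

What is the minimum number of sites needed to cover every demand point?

Coverage sets (demand points within 3 of each site):
  D-α: {#3, #5, #6, #7}
  D-β: {#1, #4}
  D-γ: {#1, #2, #4}
  D-δ: {#2}
  D-ε: {#1, #2, #4}
  D-ζ: {#1, #3, #4}
  D-η: {#2, #4}
No single site covers all 7 demand points.
But {D-α, D-γ} covers everything, so the minimum is 2.

2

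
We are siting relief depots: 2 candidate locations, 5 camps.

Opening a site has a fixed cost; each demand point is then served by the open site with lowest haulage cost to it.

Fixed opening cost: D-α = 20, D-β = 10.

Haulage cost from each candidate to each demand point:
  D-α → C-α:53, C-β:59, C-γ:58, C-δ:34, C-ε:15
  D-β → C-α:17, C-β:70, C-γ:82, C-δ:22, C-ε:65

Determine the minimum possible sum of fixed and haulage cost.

201

Open {D-α, D-β}: assign each demand point to its cheapest open site.
  C-α→D-β 17, C-β→D-α 59, C-γ→D-α 58, C-δ→D-β 22, C-ε→D-α 15
  haulage cost 171, fixed 30 → total 201.
Compare {D-α}: haulage cost 219 + fixed 20 = 239.
Compare {D-β}: haulage cost 256 + fixed 10 = 266.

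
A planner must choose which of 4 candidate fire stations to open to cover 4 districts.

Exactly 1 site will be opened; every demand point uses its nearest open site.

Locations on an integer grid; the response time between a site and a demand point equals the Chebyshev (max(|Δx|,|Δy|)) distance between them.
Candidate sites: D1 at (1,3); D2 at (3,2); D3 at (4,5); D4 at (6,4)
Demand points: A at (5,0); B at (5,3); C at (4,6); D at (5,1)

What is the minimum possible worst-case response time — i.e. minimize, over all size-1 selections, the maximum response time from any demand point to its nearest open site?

Open {D1}.
  Farthest demand point is A at response time 4 (to D1); all others are ≤ 4.
With {D2} the worst case is 4.
With {D4} the worst case is 4.
No size-1 selection achieves below 4.

4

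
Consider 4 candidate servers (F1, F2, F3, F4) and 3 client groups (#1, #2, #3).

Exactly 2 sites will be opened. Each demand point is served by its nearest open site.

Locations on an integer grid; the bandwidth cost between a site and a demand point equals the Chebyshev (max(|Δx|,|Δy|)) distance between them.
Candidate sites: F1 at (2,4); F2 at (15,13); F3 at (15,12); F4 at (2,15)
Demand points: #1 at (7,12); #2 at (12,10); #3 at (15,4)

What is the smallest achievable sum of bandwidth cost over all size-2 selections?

16

Open {F3, F4}.
  #1→F4 5, #2→F3 3, #3→F3 8  ⇒ total 16.
Compare {F2, F4}: total 17.
Compare {F1, F3}: total 19.
No size-2 selection does better; minimum is 16.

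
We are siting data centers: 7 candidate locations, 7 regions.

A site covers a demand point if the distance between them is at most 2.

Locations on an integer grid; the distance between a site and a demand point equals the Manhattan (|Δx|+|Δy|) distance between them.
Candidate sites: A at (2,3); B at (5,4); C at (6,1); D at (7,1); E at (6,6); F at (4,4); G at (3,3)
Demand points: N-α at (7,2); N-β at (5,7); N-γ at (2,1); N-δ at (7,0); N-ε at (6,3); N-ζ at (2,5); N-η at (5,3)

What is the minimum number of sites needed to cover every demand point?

Coverage sets (demand points within 2 of each site):
  A: {N-γ, N-ζ}
  B: {N-ε, N-η}
  C: {N-α, N-δ, N-ε}
  D: {N-α, N-δ}
  E: {N-β}
  F: {N-η}
  G: {N-η}
No 3 sites suffice: every size-3 union leaves at least one demand point uncovered.
But {A, B, C, E} covers everything, so the minimum is 4.

4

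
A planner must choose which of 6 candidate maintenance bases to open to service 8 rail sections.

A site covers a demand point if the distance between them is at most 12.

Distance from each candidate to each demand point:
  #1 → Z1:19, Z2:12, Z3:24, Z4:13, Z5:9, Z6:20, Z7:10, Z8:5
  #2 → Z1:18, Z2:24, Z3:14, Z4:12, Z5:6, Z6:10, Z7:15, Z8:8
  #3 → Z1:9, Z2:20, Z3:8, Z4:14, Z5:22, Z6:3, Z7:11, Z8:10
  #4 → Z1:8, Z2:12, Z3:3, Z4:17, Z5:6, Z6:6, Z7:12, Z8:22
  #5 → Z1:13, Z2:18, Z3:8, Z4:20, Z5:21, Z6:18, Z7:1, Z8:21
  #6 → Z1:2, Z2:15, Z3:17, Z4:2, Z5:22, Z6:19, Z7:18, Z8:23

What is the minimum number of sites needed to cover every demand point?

Coverage sets (demand points within 12 of each site):
  #1: {Z2, Z5, Z7, Z8}
  #2: {Z4, Z5, Z6, Z8}
  #3: {Z1, Z3, Z6, Z7, Z8}
  #4: {Z1, Z2, Z3, Z5, Z6, Z7}
  #5: {Z3, Z7}
  #6: {Z1, Z4}
No single site covers all 8 demand points.
But {#2, #4} covers everything, so the minimum is 2.

2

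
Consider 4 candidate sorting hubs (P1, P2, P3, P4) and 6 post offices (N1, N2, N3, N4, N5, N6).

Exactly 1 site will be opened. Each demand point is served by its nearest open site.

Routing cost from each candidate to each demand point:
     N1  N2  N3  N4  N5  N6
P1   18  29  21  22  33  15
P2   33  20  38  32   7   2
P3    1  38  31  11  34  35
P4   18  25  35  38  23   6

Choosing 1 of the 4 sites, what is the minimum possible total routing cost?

132

Open {P2}.
  N1→P2 33, N2→P2 20, N3→P2 38, N4→P2 32, N5→P2 7, N6→P2 2  ⇒ total 132.
Compare {P1}: total 138.
Compare {P4}: total 145.
No size-1 selection does better; minimum is 132.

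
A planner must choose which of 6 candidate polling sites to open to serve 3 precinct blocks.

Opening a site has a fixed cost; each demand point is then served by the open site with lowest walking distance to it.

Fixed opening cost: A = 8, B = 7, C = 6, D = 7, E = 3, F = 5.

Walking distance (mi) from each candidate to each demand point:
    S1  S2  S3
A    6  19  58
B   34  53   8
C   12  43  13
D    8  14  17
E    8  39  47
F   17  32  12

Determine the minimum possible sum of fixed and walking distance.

44

Open {B, D}: assign each demand point to its cheapest open site.
  S1→D 8, S2→D 14, S3→B 8
  walking distance 30, fixed 14 → total 44.
Compare {D}: walking distance 39 + fixed 7 = 46.
Compare {D, F}: walking distance 34 + fixed 12 = 46.
Compare {B, D, E}: walking distance 30 + fixed 17 = 47.
All other subsets cost ≥ 46. Minimum total cost: 44.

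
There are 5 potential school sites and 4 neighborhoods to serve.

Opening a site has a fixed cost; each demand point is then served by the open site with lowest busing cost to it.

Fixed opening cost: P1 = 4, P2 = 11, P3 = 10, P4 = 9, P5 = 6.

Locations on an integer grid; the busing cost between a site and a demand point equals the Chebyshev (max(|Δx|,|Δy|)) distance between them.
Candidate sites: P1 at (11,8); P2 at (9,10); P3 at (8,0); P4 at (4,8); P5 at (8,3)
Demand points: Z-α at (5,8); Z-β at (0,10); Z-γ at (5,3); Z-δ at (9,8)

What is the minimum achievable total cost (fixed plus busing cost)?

Open {P4}: assign each demand point to its cheapest open site.
  Z-α→P4 1, Z-β→P4 4, Z-γ→P4 5, Z-δ→P4 5
  busing cost 15, fixed 9 → total 24.
Compare {P1, P4}: busing cost 12 + fixed 13 = 25.
Compare {P5}: busing cost 21 + fixed 6 = 27.
Compare {P1, P5}: busing cost 18 + fixed 10 = 28.
All other subsets cost ≥ 25. Minimum total cost: 24.

24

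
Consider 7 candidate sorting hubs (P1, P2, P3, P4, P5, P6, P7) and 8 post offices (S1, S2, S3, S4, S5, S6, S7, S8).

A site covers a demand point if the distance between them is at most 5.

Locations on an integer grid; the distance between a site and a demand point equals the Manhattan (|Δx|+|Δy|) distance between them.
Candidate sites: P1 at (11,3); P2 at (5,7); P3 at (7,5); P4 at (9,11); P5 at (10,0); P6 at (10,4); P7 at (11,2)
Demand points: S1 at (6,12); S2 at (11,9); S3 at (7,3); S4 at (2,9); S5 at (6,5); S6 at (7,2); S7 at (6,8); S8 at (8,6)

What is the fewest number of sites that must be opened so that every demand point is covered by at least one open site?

3

Coverage sets (demand points within 5 of each site):
  P1: {S3, S6}
  P2: {S4, S5, S7, S8}
  P3: {S3, S5, S6, S7, S8}
  P4: {S1, S2}
  P5: {S6}
  P6: {S3, S5, S6, S8}
  P7: {S3, S6}
No 2 sites suffice: every size-2 union leaves at least one demand point uncovered.
But {P1, P2, P4} covers everything, so the minimum is 3.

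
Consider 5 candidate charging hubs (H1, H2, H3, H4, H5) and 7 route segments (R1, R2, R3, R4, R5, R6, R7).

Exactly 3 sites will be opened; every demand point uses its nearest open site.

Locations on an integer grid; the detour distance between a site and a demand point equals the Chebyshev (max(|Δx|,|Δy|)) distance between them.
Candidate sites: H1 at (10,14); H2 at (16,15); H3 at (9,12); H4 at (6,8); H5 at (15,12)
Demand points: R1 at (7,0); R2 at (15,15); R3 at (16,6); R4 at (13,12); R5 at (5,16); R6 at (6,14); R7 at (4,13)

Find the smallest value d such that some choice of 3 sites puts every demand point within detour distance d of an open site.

8

Open {H1, H2, H4}.
  Farthest demand point is R1 at detour distance 8 (to H4); all others are ≤ 8.
With {H1, H3, H4} the worst case is 8.
With {H1, H4, H5} the worst case is 8.
No size-3 selection achieves below 8.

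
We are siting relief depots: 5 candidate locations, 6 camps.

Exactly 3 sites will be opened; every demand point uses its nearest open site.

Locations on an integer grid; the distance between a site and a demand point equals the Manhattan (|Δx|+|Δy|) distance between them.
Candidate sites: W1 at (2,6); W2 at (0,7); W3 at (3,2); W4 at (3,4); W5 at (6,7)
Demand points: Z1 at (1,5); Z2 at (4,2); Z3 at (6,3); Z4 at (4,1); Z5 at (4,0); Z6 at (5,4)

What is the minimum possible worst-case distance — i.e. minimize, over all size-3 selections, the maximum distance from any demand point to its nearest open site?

4

Open {W1, W2, W3}.
  Farthest demand point is Z3 at distance 4 (to W3); all others are ≤ 4.
With {W1, W3, W4} the worst case is 4.
With {W1, W3, W5} the worst case is 4.
No size-3 selection achieves below 4.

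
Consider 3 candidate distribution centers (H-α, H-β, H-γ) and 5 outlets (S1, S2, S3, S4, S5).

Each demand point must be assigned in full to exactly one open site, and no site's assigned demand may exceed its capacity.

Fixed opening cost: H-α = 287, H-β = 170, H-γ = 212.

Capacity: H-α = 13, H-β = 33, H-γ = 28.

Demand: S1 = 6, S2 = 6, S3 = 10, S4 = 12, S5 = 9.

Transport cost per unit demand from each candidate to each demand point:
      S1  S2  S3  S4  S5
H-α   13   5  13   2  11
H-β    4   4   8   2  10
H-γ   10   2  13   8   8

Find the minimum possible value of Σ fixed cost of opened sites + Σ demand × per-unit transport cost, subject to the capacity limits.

Open {H-β, H-γ}; cheapest assignment that respects the capacities:
  H-β (cap 33, load 28): S1, S3, S4 — cost 6×4 + 10×8 + 12×2 = 128
  H-γ (cap 28, load 15): S2, S5 — cost 6×2 + 9×8 = 84
  Shipping 212, fixed 382 → total 594.
  Any other capacity-feasible assignment to {H-β, H-γ} ships for at least 212.
Compare {H-α, H-β}: its best feasible assignment gives total 699.
Compare {H-α, H-β, H-γ}: its best feasible assignment gives total 881.
Every other set of open sites that can feasibly serve all demand totals ≥ 699 even under its best assignment. Minimum: 594.

594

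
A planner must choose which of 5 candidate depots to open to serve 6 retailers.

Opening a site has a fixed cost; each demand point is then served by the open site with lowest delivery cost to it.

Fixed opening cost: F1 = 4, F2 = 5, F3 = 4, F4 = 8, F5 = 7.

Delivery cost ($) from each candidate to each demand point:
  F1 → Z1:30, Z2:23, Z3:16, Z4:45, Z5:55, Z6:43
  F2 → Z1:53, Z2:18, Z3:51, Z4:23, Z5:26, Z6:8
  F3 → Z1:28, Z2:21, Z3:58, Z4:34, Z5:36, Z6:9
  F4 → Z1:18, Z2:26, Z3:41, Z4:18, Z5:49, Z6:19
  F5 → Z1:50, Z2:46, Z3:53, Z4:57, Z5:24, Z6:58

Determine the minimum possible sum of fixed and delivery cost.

Open {F1, F2, F4}: assign each demand point to its cheapest open site.
  Z1→F4 18, Z2→F2 18, Z3→F1 16, Z4→F4 18, Z5→F2 26, Z6→F2 8
  delivery cost 104, fixed 17 → total 121.
Compare {F1, F2, F3, F4}: delivery cost 104 + fixed 21 = 125.
Compare {F1, F2, F4, F5}: delivery cost 102 + fixed 24 = 126.
Compare {F1, F3, F4, F5}: delivery cost 106 + fixed 23 = 129.
All other subsets cost ≥ 125. Minimum total cost: 121.

121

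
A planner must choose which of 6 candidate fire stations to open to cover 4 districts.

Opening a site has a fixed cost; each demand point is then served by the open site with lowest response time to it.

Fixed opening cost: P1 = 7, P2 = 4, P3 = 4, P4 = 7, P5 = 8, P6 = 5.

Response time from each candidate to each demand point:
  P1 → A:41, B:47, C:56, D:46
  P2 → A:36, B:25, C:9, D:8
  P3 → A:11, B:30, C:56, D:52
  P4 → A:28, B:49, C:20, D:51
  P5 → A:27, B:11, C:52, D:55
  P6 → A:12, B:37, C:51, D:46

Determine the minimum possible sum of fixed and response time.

55

Open {P2, P3, P5}: assign each demand point to its cheapest open site.
  A→P3 11, B→P5 11, C→P2 9, D→P2 8
  response time 39, fixed 16 → total 55.
Compare {P2, P5, P6}: response time 40 + fixed 17 = 57.
Compare {P2, P3, P5, P6}: response time 39 + fixed 21 = 60.
Compare {P2, P3}: response time 53 + fixed 8 = 61.
All other subsets cost ≥ 57. Minimum total cost: 55.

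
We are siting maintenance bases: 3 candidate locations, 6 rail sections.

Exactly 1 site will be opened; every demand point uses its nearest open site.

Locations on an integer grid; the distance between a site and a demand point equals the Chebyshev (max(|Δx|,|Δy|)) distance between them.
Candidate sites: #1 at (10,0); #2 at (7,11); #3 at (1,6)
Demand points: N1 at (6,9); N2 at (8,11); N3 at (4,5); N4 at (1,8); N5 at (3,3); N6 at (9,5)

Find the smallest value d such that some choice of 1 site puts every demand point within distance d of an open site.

Open {#2}.
  Farthest demand point is N5 at distance 8 (to #2); all others are ≤ 8.
With {#3} the worst case is 8.
With {#1} the worst case is 11.
No size-1 selection achieves below 8.

8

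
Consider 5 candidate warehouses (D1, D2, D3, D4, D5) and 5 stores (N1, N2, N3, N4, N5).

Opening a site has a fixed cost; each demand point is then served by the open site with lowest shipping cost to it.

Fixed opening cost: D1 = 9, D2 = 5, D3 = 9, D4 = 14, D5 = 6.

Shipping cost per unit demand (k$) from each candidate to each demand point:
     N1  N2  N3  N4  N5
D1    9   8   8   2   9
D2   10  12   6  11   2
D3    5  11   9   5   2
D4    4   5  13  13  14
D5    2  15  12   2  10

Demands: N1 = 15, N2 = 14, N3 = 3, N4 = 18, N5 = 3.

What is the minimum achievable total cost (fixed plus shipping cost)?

185

Open {D2, D4, D5}: assign each demand point to its cheapest open site.
  N1→D5 15×2=30, N2→D4 14×5=70, N3→D2 3×6=18, N4→D5 18×2=36, N5→D2 3×2=6
  shipping cost 160, fixed 25 → total 185.
Compare {D1, D2, D4, D5}: shipping cost 160 + fixed 34 = 194.
Compare {D2, D3, D4, D5}: shipping cost 160 + fixed 34 = 194.
Compare {D3, D4, D5}: shipping cost 169 + fixed 29 = 198.
All other subsets cost ≥ 194. Minimum total cost: 185.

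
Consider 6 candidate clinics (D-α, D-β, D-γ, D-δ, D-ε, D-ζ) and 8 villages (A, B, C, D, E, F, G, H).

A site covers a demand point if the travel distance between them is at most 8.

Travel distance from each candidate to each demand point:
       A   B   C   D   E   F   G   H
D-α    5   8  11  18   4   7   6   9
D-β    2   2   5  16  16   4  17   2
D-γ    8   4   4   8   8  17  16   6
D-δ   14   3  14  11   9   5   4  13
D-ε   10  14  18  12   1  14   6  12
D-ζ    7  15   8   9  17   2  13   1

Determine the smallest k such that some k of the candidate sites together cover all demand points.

2

Coverage sets (demand points within 8 of each site):
  D-α: {A, B, E, F, G}
  D-β: {A, B, C, F, H}
  D-γ: {A, B, C, D, E, H}
  D-δ: {B, F, G}
  D-ε: {E, G}
  D-ζ: {A, C, F, H}
No single site covers all 8 demand points.
But {D-α, D-γ} covers everything, so the minimum is 2.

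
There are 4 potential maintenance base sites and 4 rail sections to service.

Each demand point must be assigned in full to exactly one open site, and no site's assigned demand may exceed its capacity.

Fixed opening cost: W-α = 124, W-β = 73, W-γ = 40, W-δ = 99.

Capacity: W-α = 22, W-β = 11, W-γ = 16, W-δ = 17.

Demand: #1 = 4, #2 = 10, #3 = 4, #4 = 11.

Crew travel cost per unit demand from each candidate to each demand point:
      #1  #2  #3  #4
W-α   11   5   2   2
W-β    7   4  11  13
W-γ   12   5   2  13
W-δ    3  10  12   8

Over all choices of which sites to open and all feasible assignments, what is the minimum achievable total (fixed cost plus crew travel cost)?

288

Open {W-α, W-γ}; cheapest assignment that respects the capacities:
  W-α (cap 22, load 19): #1, #3, #4 — cost 4×11 + 4×2 + 11×2 = 74
  W-γ (cap 16, load 10): #2 — cost 10×5 = 50
  Shipping 124, fixed 164 → total 288.
  Any other capacity-feasible assignment to {W-α, W-γ} ships for at least 124.
Compare {W-γ, W-δ}: its best feasible assignment gives total 297.
Compare {W-α, W-β}: its best feasible assignment gives total 311.
Every other set of open sites that can feasibly serve all demand totals ≥ 297 even under its best assignment. Minimum: 288.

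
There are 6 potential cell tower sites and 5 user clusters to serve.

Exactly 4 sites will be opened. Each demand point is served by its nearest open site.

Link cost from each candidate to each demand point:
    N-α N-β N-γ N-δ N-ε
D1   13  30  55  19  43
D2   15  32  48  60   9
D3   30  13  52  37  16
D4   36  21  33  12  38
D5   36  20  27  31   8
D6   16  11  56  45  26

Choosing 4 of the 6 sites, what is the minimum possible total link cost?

71

Open {D1, D4, D5, D6}.
  N-α→D1 13, N-β→D6 11, N-γ→D5 27, N-δ→D4 12, N-ε→D5 8  ⇒ total 71.
Compare {D1, D3, D4, D5}: total 73.
Compare {D2, D4, D5, D6}: total 73.
No size-4 selection does better; minimum is 71.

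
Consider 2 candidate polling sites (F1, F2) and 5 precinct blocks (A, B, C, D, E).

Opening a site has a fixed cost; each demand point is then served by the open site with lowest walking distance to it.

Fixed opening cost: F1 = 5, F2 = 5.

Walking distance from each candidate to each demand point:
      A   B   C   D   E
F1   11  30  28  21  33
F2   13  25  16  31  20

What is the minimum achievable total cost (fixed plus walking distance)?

Open {F1, F2}: assign each demand point to its cheapest open site.
  A→F1 11, B→F2 25, C→F2 16, D→F1 21, E→F2 20
  walking distance 93, fixed 10 → total 103.
Compare {F2}: walking distance 105 + fixed 5 = 110.
Compare {F1}: walking distance 123 + fixed 5 = 128.

103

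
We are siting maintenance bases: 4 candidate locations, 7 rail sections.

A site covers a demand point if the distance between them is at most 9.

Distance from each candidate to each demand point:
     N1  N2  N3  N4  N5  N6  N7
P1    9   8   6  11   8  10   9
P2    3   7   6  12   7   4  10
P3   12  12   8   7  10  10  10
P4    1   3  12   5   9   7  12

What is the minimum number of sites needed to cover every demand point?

Coverage sets (demand points within 9 of each site):
  P1: {N1, N2, N3, N5, N7}
  P2: {N1, N2, N3, N5, N6}
  P3: {N3, N4}
  P4: {N1, N2, N4, N5, N6}
No single site covers all 7 demand points.
But {P1, P4} covers everything, so the minimum is 2.

2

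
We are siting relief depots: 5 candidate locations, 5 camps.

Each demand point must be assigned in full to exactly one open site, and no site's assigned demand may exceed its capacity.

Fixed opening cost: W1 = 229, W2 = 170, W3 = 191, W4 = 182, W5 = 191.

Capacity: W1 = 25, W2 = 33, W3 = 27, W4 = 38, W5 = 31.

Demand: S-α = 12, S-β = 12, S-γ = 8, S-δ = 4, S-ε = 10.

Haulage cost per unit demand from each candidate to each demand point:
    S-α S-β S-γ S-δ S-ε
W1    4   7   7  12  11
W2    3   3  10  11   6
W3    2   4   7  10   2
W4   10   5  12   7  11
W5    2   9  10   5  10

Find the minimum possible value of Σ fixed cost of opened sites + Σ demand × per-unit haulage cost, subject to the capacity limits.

Open {W2, W3}; cheapest assignment that respects the capacities:
  W2 (cap 33, load 24): S-α, S-β — cost 12×3 + 12×3 = 72
  W3 (cap 27, load 22): S-γ, S-δ, S-ε — cost 8×7 + 4×10 + 10×2 = 116
  Shipping 188, fixed 361 → total 549.
  Any other capacity-feasible assignment to {W2, W3} ships for at least 188.
Compare {W3, W5}: its best feasible assignment gives total 574.
Compare {W2, W5}: its best feasible assignment gives total 581.
Every other set of open sites that can feasibly serve all demand totals ≥ 574 even under its best assignment. Minimum: 549.

549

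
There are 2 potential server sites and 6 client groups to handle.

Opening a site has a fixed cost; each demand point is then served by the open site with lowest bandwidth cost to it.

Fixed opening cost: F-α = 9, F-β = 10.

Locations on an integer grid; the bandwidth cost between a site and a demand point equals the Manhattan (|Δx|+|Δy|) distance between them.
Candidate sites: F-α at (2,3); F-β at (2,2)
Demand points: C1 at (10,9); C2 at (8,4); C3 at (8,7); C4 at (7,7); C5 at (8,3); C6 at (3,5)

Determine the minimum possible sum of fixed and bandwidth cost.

Open {F-α}: assign each demand point to its cheapest open site.
  C1→F-α 14, C2→F-α 7, C3→F-α 10, C4→F-α 9, C5→F-α 6, C6→F-α 3
  bandwidth cost 49, fixed 9 → total 58.
Compare {F-β}: bandwidth cost 55 + fixed 10 = 65.
Compare {F-α, F-β}: bandwidth cost 49 + fixed 19 = 68.

58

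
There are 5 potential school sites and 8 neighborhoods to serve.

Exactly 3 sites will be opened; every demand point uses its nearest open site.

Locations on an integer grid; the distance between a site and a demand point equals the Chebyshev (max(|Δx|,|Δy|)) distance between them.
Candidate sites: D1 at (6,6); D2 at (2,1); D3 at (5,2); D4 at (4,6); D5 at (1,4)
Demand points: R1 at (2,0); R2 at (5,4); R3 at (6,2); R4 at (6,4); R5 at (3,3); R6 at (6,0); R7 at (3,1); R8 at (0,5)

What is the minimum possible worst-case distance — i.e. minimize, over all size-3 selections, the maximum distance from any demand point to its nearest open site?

Open {D2, D3, D5}.
  Farthest demand point is R2 at distance 2 (to D3); all others are ≤ 2.
With {D1, D3, D5} the worst case is 3.
With {D3, D4, D5} the worst case is 3.
No size-3 selection achieves below 2.

2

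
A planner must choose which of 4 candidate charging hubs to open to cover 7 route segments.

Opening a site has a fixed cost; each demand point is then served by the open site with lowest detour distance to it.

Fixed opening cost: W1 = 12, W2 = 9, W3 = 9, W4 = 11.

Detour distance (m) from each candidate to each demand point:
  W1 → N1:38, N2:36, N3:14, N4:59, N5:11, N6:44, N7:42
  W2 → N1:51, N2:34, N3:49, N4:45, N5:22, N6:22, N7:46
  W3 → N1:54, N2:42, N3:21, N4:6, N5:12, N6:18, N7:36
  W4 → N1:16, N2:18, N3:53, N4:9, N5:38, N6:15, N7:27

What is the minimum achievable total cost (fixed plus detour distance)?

Open {W1, W4}: assign each demand point to its cheapest open site.
  N1→W4 16, N2→W4 18, N3→W1 14, N4→W4 9, N5→W1 11, N6→W4 15, N7→W4 27
  detour distance 110, fixed 23 → total 133.
Compare {W3, W4}: detour distance 115 + fixed 20 = 135.
Compare {W1, W3, W4}: detour distance 107 + fixed 32 = 139.
Compare {W1, W2, W4}: detour distance 110 + fixed 32 = 142.
All other subsets cost ≥ 135. Minimum total cost: 133.

133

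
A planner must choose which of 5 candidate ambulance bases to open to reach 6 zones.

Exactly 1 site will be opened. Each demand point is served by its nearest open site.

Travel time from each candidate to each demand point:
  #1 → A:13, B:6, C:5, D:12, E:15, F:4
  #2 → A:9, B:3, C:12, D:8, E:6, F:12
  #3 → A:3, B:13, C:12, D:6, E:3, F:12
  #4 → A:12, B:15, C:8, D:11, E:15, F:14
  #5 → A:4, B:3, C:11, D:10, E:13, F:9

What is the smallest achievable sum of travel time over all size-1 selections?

Open {#3}.
  A→#3 3, B→#3 13, C→#3 12, D→#3 6, E→#3 3, F→#3 12  ⇒ total 49.
Compare {#2}: total 50.
Compare {#5}: total 50.
No size-1 selection does better; minimum is 49.

49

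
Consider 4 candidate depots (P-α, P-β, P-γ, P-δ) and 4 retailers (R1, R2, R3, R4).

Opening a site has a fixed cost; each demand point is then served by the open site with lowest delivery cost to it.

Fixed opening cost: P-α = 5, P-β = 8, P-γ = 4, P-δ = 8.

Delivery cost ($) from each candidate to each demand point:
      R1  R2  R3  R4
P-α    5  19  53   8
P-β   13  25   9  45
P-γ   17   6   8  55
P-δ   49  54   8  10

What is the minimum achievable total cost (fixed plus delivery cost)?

36

Open {P-α, P-γ}: assign each demand point to its cheapest open site.
  R1→P-α 5, R2→P-γ 6, R3→P-γ 8, R4→P-α 8
  delivery cost 27, fixed 9 → total 36.
Compare {P-α, P-β, P-γ}: delivery cost 27 + fixed 17 = 44.
Compare {P-α, P-γ, P-δ}: delivery cost 27 + fixed 17 = 44.
Compare {P-α, P-β, P-γ, P-δ}: delivery cost 27 + fixed 25 = 52.
All other subsets cost ≥ 44. Minimum total cost: 36.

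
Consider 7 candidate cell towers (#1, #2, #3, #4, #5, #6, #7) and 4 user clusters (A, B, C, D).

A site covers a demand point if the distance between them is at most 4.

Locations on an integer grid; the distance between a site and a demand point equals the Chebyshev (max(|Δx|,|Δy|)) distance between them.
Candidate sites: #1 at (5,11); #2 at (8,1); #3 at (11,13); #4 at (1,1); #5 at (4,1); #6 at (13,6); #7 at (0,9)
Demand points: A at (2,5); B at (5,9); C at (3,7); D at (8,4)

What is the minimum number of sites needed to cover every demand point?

Coverage sets (demand points within 4 of each site):
  #1: {B, C}
  #2: {D}
  #3: {}
  #4: {A}
  #5: {A, D}
  #6: {}
  #7: {A, C}
No single site covers all 4 demand points.
But {#1, #5} covers everything, so the minimum is 2.

2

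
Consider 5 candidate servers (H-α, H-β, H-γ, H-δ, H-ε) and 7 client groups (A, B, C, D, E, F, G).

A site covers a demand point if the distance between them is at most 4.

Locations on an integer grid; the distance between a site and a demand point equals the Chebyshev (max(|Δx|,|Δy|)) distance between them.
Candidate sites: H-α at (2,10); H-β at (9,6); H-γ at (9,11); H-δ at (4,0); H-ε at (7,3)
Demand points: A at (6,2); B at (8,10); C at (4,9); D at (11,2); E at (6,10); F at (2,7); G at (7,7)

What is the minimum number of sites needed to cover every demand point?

2

Coverage sets (demand points within 4 of each site):
  H-α: {C, E, F}
  H-β: {A, B, D, E, G}
  H-γ: {B, E, G}
  H-δ: {A}
  H-ε: {A, D, G}
No single site covers all 7 demand points.
But {H-α, H-β} covers everything, so the minimum is 2.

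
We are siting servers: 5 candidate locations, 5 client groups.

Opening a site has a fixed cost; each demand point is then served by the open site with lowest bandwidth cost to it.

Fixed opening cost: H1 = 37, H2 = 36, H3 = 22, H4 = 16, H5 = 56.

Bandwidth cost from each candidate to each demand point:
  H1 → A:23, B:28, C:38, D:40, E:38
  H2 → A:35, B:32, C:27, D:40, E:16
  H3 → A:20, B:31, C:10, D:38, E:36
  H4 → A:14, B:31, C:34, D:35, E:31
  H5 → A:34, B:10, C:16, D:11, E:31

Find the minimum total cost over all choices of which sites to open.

154

Open {H4, H5}: assign each demand point to its cheapest open site.
  A→H4 14, B→H5 10, C→H5 16, D→H5 11, E→H4 31
  bandwidth cost 82, fixed 72 → total 154.
Compare {H3}: bandwidth cost 135 + fixed 22 = 157.
Compare {H5}: bandwidth cost 102 + fixed 56 = 158.
Compare {H3, H4}: bandwidth cost 121 + fixed 38 = 159.
All other subsets cost ≥ 157. Minimum total cost: 154.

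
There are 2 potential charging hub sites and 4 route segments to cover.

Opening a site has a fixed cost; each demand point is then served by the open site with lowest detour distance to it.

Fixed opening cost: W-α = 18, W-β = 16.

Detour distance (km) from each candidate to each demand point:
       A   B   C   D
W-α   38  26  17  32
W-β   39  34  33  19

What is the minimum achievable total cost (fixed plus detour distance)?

Open {W-α}: assign each demand point to its cheapest open site.
  A→W-α 38, B→W-α 26, C→W-α 17, D→W-α 32
  detour distance 113, fixed 18 → total 131.
Compare {W-α, W-β}: detour distance 100 + fixed 34 = 134.
Compare {W-β}: detour distance 125 + fixed 16 = 141.

131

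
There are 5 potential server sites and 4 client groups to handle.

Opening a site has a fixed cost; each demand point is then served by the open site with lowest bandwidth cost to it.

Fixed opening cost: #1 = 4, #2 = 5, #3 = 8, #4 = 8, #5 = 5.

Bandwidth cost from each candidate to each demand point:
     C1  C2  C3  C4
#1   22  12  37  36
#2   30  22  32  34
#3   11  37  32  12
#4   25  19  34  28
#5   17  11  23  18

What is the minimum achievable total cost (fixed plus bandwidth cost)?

70

Open {#3, #5}: assign each demand point to its cheapest open site.
  C1→#3 11, C2→#5 11, C3→#5 23, C4→#3 12
  bandwidth cost 57, fixed 13 → total 70.
Compare {#5}: bandwidth cost 69 + fixed 5 = 74.
Compare {#1, #3, #5}: bandwidth cost 57 + fixed 17 = 74.
Compare {#2, #3, #5}: bandwidth cost 57 + fixed 18 = 75.
All other subsets cost ≥ 74. Minimum total cost: 70.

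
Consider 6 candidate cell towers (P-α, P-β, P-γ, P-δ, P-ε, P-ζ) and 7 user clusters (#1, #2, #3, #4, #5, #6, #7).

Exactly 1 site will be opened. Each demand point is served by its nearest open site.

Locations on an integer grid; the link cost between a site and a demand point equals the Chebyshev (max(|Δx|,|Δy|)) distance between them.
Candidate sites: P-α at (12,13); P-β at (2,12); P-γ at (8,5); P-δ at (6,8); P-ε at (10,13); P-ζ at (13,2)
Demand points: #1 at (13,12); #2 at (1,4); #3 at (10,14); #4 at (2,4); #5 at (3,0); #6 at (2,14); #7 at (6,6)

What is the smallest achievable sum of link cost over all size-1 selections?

38

Open {P-δ}.
  #1→P-δ 7, #2→P-δ 5, #3→P-δ 6, #4→P-δ 4, #5→P-δ 8, #6→P-δ 6, #7→P-δ 2  ⇒ total 38.
Compare {P-γ}: total 45.
Compare {P-ε}: total 50.
No size-1 selection does better; minimum is 38.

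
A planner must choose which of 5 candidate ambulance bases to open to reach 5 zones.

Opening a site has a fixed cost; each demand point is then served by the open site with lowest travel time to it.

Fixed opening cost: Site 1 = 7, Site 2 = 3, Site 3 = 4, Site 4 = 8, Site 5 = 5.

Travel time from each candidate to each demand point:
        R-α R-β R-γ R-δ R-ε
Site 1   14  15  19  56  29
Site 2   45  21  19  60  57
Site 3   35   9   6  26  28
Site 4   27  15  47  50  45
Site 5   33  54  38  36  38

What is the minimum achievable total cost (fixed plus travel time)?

Open {Site 1, Site 3}: assign each demand point to its cheapest open site.
  R-α→Site 1 14, R-β→Site 3 9, R-γ→Site 3 6, R-δ→Site 3 26, R-ε→Site 3 28
  travel time 83, fixed 11 → total 94.
Compare {Site 1, Site 2, Site 3}: travel time 83 + fixed 14 = 97.
Compare {Site 1, Site 3, Site 5}: travel time 83 + fixed 16 = 99.
Compare {Site 1, Site 3, Site 4}: travel time 83 + fixed 19 = 102.
All other subsets cost ≥ 97. Minimum total cost: 94.

94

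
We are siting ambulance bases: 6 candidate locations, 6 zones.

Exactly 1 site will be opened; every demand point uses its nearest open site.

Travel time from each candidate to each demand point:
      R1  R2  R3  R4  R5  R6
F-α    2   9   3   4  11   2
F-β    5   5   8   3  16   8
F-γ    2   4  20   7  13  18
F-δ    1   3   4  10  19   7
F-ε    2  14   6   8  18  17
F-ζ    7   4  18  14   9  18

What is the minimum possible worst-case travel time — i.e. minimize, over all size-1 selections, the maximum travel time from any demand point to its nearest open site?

Open {F-α}.
  Farthest demand point is R5 at travel time 11 (to F-α); all others are ≤ 11.
With {F-β} the worst case is 16.
With {F-ε} the worst case is 18.
No size-1 selection achieves below 11.

11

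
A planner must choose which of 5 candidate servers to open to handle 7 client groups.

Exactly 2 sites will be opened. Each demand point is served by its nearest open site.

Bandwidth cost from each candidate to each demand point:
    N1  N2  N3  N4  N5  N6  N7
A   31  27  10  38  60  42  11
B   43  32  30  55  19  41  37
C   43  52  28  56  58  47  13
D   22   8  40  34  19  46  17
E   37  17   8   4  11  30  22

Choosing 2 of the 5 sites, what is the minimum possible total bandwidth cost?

100

Open {D, E}.
  N1→D 22, N2→D 8, N3→E 8, N4→E 4, N5→E 11, N6→E 30, N7→D 17  ⇒ total 100.
Compare {A, E}: total 112.
Compare {C, E}: total 120.
No size-2 selection does better; minimum is 100.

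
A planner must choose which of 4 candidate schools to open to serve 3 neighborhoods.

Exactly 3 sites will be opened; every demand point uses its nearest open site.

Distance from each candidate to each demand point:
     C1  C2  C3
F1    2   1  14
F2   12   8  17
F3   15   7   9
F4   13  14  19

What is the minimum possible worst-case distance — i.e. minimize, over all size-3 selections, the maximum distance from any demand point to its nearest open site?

Open {F1, F2, F3}.
  Farthest demand point is C3 at distance 9 (to F3); all others are ≤ 9.
With {F1, F3, F4} the worst case is 9.
With {F2, F3, F4} the worst case is 12.
No size-3 selection achieves below 9.

9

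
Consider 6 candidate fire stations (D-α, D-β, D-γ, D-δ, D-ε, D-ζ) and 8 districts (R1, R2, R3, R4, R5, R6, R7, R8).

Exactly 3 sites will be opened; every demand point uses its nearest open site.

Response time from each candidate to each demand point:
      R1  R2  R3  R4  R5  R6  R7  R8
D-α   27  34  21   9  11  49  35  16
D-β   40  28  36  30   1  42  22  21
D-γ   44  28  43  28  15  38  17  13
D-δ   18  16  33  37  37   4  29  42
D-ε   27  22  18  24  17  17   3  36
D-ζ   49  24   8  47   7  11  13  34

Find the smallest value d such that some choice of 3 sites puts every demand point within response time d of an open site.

18

Open {D-α, D-δ, D-ε}.
  Farthest demand point is R1 at response time 18 (to D-δ); all others are ≤ 18.
With {D-α, D-δ, D-ζ} the worst case is 18.
With {D-α, D-γ, D-δ} the worst case is 21.
No size-3 selection achieves below 18.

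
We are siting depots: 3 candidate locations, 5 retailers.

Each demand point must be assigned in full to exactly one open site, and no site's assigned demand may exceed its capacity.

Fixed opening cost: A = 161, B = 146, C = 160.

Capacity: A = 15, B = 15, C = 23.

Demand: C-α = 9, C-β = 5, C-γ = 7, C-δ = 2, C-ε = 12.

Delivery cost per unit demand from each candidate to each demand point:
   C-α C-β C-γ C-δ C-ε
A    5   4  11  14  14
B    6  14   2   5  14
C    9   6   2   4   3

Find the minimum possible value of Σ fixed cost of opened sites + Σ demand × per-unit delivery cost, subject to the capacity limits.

Open {A, C}; cheapest assignment that respects the capacities:
  A (cap 15, load 14): C-α, C-β — cost 9×5 + 5×4 = 65
  C (cap 23, load 21): C-γ, C-δ, C-ε — cost 7×2 + 2×4 + 12×3 = 58
  Shipping 123, fixed 321 → total 444.
  Any other capacity-feasible assignment to {A, C} ships for at least 123.
Compare {B, C}: its best feasible assignment gives total 488.
Compare {A, B, C}: its best feasible assignment gives total 590.
Every other set of open sites that can feasibly serve all demand totals ≥ 488 even under its best assignment. Minimum: 444.

444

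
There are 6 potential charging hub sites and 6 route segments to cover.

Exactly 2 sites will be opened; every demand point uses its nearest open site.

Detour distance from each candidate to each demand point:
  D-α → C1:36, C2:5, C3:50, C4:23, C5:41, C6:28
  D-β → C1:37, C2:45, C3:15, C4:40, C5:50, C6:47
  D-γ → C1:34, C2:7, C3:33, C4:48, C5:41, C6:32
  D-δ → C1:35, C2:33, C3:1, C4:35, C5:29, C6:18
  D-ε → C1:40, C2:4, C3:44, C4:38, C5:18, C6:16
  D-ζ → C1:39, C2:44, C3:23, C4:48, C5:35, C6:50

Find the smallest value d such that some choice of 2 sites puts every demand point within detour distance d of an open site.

35

Open {D-α, D-δ}.
  Farthest demand point is C1 at detour distance 35 (to D-δ); all others are ≤ 35.
With {D-β, D-δ} the worst case is 35.
With {D-γ, D-δ} the worst case is 35.
No size-2 selection achieves below 35.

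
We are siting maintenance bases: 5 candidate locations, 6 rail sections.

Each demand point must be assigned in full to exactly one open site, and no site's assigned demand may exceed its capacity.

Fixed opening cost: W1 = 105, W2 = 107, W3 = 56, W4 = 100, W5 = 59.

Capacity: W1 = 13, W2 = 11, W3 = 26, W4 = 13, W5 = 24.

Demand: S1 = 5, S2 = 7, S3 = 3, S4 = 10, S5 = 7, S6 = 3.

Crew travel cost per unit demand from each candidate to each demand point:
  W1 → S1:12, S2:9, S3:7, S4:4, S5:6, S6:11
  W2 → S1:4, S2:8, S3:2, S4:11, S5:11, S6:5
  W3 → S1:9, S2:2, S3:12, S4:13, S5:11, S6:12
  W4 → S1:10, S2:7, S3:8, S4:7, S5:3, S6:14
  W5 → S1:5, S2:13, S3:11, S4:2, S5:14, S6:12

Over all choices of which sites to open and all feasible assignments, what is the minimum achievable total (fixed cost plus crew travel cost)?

320

Open {W3, W5}; cheapest assignment that respects the capacities:
  W3 (cap 26, load 17): S2, S5, S6 — cost 7×2 + 7×11 + 3×12 = 127
  W5 (cap 24, load 18): S1, S3, S4 — cost 5×5 + 3×11 + 10×2 = 78
  Shipping 205, fixed 115 → total 320.
  Any other capacity-feasible assignment to {W3, W5} ships for at least 205.
Compare {W3, W4, W5}: its best feasible assignment gives total 355.
Compare {W2, W3, W5}: its best feasible assignment gives total 374.
Every other set of open sites that can feasibly serve all demand totals ≥ 355 even under its best assignment. Minimum: 320.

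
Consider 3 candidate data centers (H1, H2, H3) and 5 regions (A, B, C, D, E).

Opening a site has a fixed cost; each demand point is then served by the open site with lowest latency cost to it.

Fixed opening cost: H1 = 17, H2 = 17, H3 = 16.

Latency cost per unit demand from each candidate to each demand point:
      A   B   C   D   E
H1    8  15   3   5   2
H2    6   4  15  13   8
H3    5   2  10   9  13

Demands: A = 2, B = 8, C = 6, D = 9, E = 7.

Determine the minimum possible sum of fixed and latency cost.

Open {H1, H3}: assign each demand point to its cheapest open site.
  A→H3 2×5=10, B→H3 8×2=16, C→H1 6×3=18, D→H1 9×5=45, E→H1 7×2=14
  latency cost 103, fixed 33 → total 136.
Compare {H1, H2, H3}: latency cost 103 + fixed 50 = 153.
Compare {H1, H2}: latency cost 121 + fixed 34 = 155.
Compare {H1}: latency cost 213 + fixed 17 = 230.
All other subsets cost ≥ 153. Minimum total cost: 136.

136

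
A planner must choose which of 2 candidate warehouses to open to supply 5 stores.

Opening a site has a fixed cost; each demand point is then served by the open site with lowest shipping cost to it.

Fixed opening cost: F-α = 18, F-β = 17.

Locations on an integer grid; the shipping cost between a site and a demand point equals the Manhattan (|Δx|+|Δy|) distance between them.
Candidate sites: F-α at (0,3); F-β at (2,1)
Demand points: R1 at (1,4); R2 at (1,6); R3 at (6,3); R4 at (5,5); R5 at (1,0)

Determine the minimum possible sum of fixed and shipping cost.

41

Open {F-α}: assign each demand point to its cheapest open site.
  R1→F-α 2, R2→F-α 4, R3→F-α 6, R4→F-α 7, R5→F-α 4
  shipping cost 23, fixed 18 → total 41.
Compare {F-β}: shipping cost 25 + fixed 17 = 42.
Compare {F-α, F-β}: shipping cost 21 + fixed 35 = 56.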